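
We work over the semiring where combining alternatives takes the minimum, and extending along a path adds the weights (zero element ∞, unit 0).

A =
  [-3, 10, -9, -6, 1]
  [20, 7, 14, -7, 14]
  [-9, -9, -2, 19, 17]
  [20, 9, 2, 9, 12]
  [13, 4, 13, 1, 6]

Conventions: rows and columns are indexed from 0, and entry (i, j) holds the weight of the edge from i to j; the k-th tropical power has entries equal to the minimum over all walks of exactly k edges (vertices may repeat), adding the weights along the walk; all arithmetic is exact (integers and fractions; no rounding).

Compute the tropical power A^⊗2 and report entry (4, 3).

A^⊗2:
  [-18, -18, -12, -9, -2]
  [5, 2, -5, 0, 5]
  [-12, -11, -18, -16, -8]
  [-7, -7, 0, 2, 18]
  [4, 4, 3, -3, 12]
Key observation: the optimum is the walk 4->1->3, with weight 4 + (-7) = -3.
Optimal value attained by: walk 4->1->3.
Answer: (A^⊗2)[4][3] = -3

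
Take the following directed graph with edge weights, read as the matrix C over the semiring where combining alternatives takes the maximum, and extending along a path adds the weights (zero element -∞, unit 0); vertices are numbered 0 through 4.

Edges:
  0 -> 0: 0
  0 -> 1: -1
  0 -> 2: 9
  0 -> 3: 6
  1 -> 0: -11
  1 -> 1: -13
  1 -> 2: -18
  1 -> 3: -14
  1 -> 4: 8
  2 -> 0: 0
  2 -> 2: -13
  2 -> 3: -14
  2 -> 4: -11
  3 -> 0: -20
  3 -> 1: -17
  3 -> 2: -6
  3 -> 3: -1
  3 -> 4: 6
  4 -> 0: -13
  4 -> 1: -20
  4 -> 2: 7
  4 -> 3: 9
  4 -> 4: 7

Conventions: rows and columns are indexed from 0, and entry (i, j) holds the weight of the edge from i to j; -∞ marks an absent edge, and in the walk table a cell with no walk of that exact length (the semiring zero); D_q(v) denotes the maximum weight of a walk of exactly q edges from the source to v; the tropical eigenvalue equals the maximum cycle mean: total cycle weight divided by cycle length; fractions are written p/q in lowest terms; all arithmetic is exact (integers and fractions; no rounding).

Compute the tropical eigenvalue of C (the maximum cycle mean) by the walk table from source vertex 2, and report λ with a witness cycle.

q=0: [-∞, -∞, 0, -∞, -∞]
q=1: [0, -∞, -13, -14, -11]
q=2: [0, -1, 9, 6, -4]
q=3: [9, -1, 9, 6, 12]
q=4: [9, 8, 19, 21, 19]
q=5: [19, 8, 26, 28, 27]
Optimal cycle mean attained by: cycle 3->4->3, total 6 + 9, length 2.
Answer: λ = 15/2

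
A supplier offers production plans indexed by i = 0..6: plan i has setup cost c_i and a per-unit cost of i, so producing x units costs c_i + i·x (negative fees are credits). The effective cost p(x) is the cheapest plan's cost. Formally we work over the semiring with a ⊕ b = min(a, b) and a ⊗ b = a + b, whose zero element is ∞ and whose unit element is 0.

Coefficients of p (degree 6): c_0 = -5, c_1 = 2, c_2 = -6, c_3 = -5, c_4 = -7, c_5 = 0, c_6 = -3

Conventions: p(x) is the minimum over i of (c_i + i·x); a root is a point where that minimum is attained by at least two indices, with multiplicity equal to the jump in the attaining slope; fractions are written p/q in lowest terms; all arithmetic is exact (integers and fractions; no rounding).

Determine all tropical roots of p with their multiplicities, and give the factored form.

hull edge (i=0, c=-5) to (i=4, c=-7): slope -1/2, span 4
hull edge (i=4, c=-7) to (i=6, c=-3): slope 2, span 2
Factored form: p(x) = -3 ⊗ (x ⊕ (-2)) ⊗ (x ⊕ (-2)) ⊗ (x ⊕ 1/2) ⊗ (x ⊕ 1/2) ⊗ (x ⊕ 1/2) ⊗ (x ⊕ 1/2)
Answer: roots = -2 (mult 2), 1/2 (mult 4)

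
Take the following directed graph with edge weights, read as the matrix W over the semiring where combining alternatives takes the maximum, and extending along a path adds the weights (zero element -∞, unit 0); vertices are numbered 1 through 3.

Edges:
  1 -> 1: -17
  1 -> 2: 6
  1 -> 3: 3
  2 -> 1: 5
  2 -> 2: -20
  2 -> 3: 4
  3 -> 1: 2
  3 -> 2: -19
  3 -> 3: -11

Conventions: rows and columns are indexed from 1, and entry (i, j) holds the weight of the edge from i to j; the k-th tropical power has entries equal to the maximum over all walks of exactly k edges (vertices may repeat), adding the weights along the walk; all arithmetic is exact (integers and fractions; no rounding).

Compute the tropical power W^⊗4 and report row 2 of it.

W^⊗2:
  [11, -11, 10]
  [6, 11, 8]
  [-9, 8, 5]
W^⊗3:
  [12, 17, 14]
  [16, 12, 15]
  [13, -3, 12]
W^⊗4:
  [22, 18, 21]
  [17, 22, 19]
  [14, 19, 16]
Answer: row 2 of W^⊗4 = [17, 22, 19]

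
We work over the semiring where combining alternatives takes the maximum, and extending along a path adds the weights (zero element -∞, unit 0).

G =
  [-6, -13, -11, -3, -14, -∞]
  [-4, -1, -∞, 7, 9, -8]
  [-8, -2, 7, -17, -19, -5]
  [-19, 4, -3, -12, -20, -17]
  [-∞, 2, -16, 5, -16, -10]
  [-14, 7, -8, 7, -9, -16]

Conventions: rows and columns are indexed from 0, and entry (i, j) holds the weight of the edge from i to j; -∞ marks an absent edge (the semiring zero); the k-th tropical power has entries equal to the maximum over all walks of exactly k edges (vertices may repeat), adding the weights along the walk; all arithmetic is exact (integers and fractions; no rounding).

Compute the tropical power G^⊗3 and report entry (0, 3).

G^⊗2:
  [-12, 1, -4, -6, -4, -16]
  [-5, 11, 4, 14, 8, -1]
  [-1, 5, 14, 5, 7, 2]
  [0, 3, 4, 11, 13, -4]
  [-2, 9, 2, 9, 11, -6]
  [3, 11, 4, 14, 16, -1]
G^⊗3:
  [-3, 0, 3, 8, 10, -7]
  [7, 18, 11, 18, 20, 3]
  [6, 12, 21, 12, 14, 9]
  [-1, 15, 11, 18, 12, 3]
  [5, 13, 9, 16, 18, 1]
  [7, 18, 11, 21, 20, 6]
Key observation: the optimum is the walk 0->3->1->3, with weight (-3) + 4 + 7 = 8.
Optimal value attained by: walk 0->3->1->3.
Answer: (G^⊗3)[0][3] = 8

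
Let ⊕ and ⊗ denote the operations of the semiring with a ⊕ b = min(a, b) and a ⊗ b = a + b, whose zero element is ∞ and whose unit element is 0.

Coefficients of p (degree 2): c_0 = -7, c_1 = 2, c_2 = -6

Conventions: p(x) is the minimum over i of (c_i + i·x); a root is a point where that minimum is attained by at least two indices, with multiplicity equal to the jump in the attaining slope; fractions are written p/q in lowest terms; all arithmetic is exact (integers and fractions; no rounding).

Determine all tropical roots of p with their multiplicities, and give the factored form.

hull edge (i=0, c=-7) to (i=2, c=-6): slope 1/2, span 2
Factored form: p(x) = -6 ⊗ (x ⊕ (-1/2)) ⊗ (x ⊕ (-1/2))
Answer: roots = -1/2 (mult 2)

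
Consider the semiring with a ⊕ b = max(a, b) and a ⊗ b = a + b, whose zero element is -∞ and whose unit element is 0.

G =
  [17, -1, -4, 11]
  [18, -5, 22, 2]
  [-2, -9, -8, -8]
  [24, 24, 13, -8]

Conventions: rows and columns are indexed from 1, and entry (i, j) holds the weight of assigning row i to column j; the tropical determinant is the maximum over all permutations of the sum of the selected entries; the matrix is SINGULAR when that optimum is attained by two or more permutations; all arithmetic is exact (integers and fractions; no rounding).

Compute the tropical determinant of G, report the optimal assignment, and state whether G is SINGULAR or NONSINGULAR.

σ = (1, 2, 3, 4): 17 + (-5) + (-8) + (-8) = -4
σ = (1, 2, 4, 3): 17 + (-5) + (-8) + 13 = 17
σ = (1, 3, 2, 4): 17 + 22 + (-9) + (-8) = 22
σ = (1, 3, 4, 2): 17 + 22 + (-8) + 24 = 55
σ = (1, 4, 2, 3): 17 + 2 + (-9) + 13 = 23
σ = (1, 4, 3, 2): 17 + 2 + (-8) + 24 = 35
σ = (2, 1, 3, 4): (-1) + 18 + (-8) + (-8) = 1
σ = (2, 1, 4, 3): (-1) + 18 + (-8) + 13 = 22
σ = (2, 3, 1, 4): (-1) + 22 + (-2) + (-8) = 11
σ = (2, 3, 4, 1): (-1) + 22 + (-8) + 24 = 37
σ = (2, 4, 1, 3): (-1) + 2 + (-2) + 13 = 12
σ = (2, 4, 3, 1): (-1) + 2 + (-8) + 24 = 17
σ = (3, 1, 2, 4): (-4) + 18 + (-9) + (-8) = -3
σ = (3, 1, 4, 2): (-4) + 18 + (-8) + 24 = 30
σ = (3, 2, 1, 4): (-4) + (-5) + (-2) + (-8) = -19
σ = (3, 2, 4, 1): (-4) + (-5) + (-8) + 24 = 7
σ = (3, 4, 1, 2): (-4) + 2 + (-2) + 24 = 20
σ = (3, 4, 2, 1): (-4) + 2 + (-9) + 24 = 13
σ = (4, 1, 2, 3): 11 + 18 + (-9) + 13 = 33
σ = (4, 1, 3, 2): 11 + 18 + (-8) + 24 = 45
σ = (4, 2, 1, 3): 11 + (-5) + (-2) + 13 = 17
σ = (4, 2, 3, 1): 11 + (-5) + (-8) + 24 = 22
σ = (4, 3, 1, 2): 11 + 22 + (-2) + 24 = 55
σ = (4, 3, 2, 1): 11 + 22 + (-9) + 24 = 48
Optimal value attained by: σ = (1, 3, 4, 2).
Answer: det⊕(G) = 55; verdict: SINGULAR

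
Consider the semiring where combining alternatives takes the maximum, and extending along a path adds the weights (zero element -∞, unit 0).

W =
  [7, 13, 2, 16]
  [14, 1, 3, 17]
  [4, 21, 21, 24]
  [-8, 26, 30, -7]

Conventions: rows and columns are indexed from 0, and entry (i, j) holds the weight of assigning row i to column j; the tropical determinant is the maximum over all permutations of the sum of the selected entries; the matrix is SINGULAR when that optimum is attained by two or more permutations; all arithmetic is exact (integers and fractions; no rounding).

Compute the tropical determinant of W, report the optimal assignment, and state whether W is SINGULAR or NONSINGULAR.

σ = (0, 1, 2, 3): 7 + 1 + 21 + (-7) = 22
σ = (0, 1, 3, 2): 7 + 1 + 24 + 30 = 62
σ = (0, 2, 1, 3): 7 + 3 + 21 + (-7) = 24
σ = (0, 2, 3, 1): 7 + 3 + 24 + 26 = 60
σ = (0, 3, 1, 2): 7 + 17 + 21 + 30 = 75
σ = (0, 3, 2, 1): 7 + 17 + 21 + 26 = 71
σ = (1, 0, 2, 3): 13 + 14 + 21 + (-7) = 41
σ = (1, 0, 3, 2): 13 + 14 + 24 + 30 = 81
σ = (1, 2, 0, 3): 13 + 3 + 4 + (-7) = 13
σ = (1, 2, 3, 0): 13 + 3 + 24 + (-8) = 32
σ = (1, 3, 0, 2): 13 + 17 + 4 + 30 = 64
σ = (1, 3, 2, 0): 13 + 17 + 21 + (-8) = 43
σ = (2, 0, 1, 3): 2 + 14 + 21 + (-7) = 30
σ = (2, 0, 3, 1): 2 + 14 + 24 + 26 = 66
σ = (2, 1, 0, 3): 2 + 1 + 4 + (-7) = 0
σ = (2, 1, 3, 0): 2 + 1 + 24 + (-8) = 19
σ = (2, 3, 0, 1): 2 + 17 + 4 + 26 = 49
σ = (2, 3, 1, 0): 2 + 17 + 21 + (-8) = 32
σ = (3, 0, 1, 2): 16 + 14 + 21 + 30 = 81
σ = (3, 0, 2, 1): 16 + 14 + 21 + 26 = 77
σ = (3, 1, 0, 2): 16 + 1 + 4 + 30 = 51
σ = (3, 1, 2, 0): 16 + 1 + 21 + (-8) = 30
σ = (3, 2, 0, 1): 16 + 3 + 4 + 26 = 49
σ = (3, 2, 1, 0): 16 + 3 + 21 + (-8) = 32
Optimal value attained by: σ = (1, 0, 3, 2).
Answer: det⊕(W) = 81; verdict: SINGULAR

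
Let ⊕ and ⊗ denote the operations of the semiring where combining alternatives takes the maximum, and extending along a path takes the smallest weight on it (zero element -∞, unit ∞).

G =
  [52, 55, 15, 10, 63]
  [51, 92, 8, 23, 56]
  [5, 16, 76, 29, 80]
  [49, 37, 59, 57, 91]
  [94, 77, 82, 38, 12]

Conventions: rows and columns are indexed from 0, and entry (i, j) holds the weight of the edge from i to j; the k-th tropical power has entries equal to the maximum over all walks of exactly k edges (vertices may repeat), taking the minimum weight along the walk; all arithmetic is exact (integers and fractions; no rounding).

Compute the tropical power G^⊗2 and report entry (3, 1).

G^⊗2:
  [63, 63, 63, 38, 55]
  [56, 92, 56, 38, 56]
  [80, 77, 80, 38, 76]
  [91, 77, 82, 57, 59]
  [52, 77, 76, 38, 80]
Key observation: the optimum is the walk 3->4->1, with weight 91 min 77 = 77.
Optimal value attained by: walk 3->4->1.
Answer: (G^⊗2)[3][1] = 77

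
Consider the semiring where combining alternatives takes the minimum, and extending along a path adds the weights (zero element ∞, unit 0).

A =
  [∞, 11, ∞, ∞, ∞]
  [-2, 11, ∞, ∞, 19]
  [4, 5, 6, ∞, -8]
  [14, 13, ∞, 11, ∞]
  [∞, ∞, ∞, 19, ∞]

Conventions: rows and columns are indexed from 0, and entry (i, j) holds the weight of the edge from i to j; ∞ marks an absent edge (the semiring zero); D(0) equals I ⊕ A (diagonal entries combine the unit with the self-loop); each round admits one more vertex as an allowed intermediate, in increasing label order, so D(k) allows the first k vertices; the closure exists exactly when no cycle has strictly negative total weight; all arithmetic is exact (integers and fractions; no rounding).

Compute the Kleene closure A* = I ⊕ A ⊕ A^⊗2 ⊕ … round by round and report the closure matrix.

D(0):
  [0, 11, ∞, ∞, ∞]
  [-2, 0, ∞, ∞, 19]
  [4, 5, 0, ∞, -8]
  [14, 13, ∞, 0, ∞]
  [∞, ∞, ∞, 19, 0]
D(1):
  [0, 11, ∞, ∞, ∞]
  [-2, 0, ∞, ∞, 19]
  [4, 5, 0, ∞, -8]
  [14, 13, ∞, 0, ∞]
  [∞, ∞, ∞, 19, 0]
D(2):
  [0, 11, ∞, ∞, 30]
  [-2, 0, ∞, ∞, 19]
  [3, 5, 0, ∞, -8]
  [11, 13, ∞, 0, 32]
  [∞, ∞, ∞, 19, 0]
D(3):
  [0, 11, ∞, ∞, 30]
  [-2, 0, ∞, ∞, 19]
  [3, 5, 0, ∞, -8]
  [11, 13, ∞, 0, 32]
  [∞, ∞, ∞, 19, 0]
D(4):
  [0, 11, ∞, ∞, 30]
  [-2, 0, ∞, ∞, 19]
  [3, 5, 0, ∞, -8]
  [11, 13, ∞, 0, 32]
  [30, 32, ∞, 19, 0]
D(5):
  [0, 11, ∞, 49, 30]
  [-2, 0, ∞, 38, 19]
  [3, 5, 0, 11, -8]
  [11, 13, ∞, 0, 32]
  [30, 32, ∞, 19, 0]
Answer: A* = [[0, 11, ∞, 49, 30], [-2, 0, ∞, 38, 19], [3, 5, 0, 11, -8], [11, 13, ∞, 0, 32], [30, 32, ∞, 19, 0]]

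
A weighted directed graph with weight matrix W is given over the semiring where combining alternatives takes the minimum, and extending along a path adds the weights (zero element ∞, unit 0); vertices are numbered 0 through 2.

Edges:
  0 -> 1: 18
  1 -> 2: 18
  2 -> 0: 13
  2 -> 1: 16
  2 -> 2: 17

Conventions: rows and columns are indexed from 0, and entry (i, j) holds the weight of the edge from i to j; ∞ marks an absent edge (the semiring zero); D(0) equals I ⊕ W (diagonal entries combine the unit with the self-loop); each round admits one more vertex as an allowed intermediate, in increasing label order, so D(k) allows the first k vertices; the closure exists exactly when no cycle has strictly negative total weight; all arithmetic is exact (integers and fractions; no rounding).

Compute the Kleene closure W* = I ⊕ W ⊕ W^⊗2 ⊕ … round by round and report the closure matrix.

D(0):
  [0, 18, ∞]
  [∞, 0, 18]
  [13, 16, 0]
D(1):
  [0, 18, ∞]
  [∞, 0, 18]
  [13, 16, 0]
D(2):
  [0, 18, 36]
  [∞, 0, 18]
  [13, 16, 0]
D(3):
  [0, 18, 36]
  [31, 0, 18]
  [13, 16, 0]
Answer: W* = [[0, 18, 36], [31, 0, 18], [13, 16, 0]]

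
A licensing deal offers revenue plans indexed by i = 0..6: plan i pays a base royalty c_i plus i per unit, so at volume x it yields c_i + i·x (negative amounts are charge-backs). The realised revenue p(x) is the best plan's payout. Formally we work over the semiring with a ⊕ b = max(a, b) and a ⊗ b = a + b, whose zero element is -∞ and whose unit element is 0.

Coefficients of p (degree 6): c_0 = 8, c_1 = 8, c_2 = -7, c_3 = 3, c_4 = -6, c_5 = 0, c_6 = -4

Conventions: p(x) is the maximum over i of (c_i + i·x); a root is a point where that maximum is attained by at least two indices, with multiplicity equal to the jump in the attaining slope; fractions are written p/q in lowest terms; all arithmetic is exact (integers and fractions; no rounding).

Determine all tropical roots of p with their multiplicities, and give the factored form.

hull edge (i=0, c=8) to (i=1, c=8): slope 0, span 1
hull edge (i=1, c=8) to (i=5, c=0): slope -2, span 4
hull edge (i=5, c=0) to (i=6, c=-4): slope -4, span 1
Factored form: p(x) = -4 ⊗ (x ⊕ 0) ⊗ (x ⊕ 2) ⊗ (x ⊕ 2) ⊗ (x ⊕ 2) ⊗ (x ⊕ 2) ⊗ (x ⊕ 4)
Answer: roots = 0 (mult 1), 2 (mult 4), 4 (mult 1)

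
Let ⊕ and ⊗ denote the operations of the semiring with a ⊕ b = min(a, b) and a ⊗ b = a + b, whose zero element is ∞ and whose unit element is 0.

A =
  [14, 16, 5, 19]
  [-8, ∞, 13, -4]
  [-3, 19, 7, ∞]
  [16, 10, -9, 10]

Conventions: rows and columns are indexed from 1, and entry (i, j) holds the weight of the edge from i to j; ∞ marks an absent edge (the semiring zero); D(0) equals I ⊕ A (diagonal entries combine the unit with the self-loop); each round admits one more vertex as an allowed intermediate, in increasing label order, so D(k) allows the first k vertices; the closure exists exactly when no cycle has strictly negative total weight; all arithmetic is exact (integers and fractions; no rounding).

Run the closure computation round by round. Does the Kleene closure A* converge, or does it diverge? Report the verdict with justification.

D(0):
  [0, 16, 5, 19]
  [-8, 0, 13, -4]
  [-3, 19, 0, ∞]
  [16, 10, -9, 0]
D(1):
  [0, 16, 5, 19]
  [-8, 0, -3, -4]
  [-3, 13, 0, 16]
  [16, 10, -9, 0]
D(2):
  [0, 16, 5, 12]
  [-8, 0, -3, -4]
  [-3, 13, 0, 9]
  [2, 10, -9, 0]
D(3):
  [0, 16, 5, 12]
  [-8, 0, -3, -4]
  [-3, 13, 0, 9]
  [-12, 4, -9, 0]
D(4):
  [0, 16, 3, 12]
  [-16, 0, -13, -4]
  [-3, 13, 0, 9]
  [-12, 4, -9, 0]
Key observation: every diagonal entry stays at the unit through all rounds, so no improving cycle exists.
Answer: CONVERGES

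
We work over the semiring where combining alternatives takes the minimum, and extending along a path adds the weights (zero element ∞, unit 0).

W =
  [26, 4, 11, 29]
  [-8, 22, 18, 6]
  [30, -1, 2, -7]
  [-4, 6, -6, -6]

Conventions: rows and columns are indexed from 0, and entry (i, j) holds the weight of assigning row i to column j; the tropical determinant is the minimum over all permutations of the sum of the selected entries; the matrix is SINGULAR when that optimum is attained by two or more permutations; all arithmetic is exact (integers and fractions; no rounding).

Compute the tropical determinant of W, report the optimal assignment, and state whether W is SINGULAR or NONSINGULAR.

σ = (0, 1, 2, 3): 26 + 22 + 2 + (-6) = 44
σ = (0, 1, 3, 2): 26 + 22 + (-7) + (-6) = 35
σ = (0, 2, 1, 3): 26 + 18 + (-1) + (-6) = 37
σ = (0, 2, 3, 1): 26 + 18 + (-7) + 6 = 43
σ = (0, 3, 1, 2): 26 + 6 + (-1) + (-6) = 25
σ = (0, 3, 2, 1): 26 + 6 + 2 + 6 = 40
σ = (1, 0, 2, 3): 4 + (-8) + 2 + (-6) = -8
σ = (1, 0, 3, 2): 4 + (-8) + (-7) + (-6) = -17
σ = (1, 2, 0, 3): 4 + 18 + 30 + (-6) = 46
σ = (1, 2, 3, 0): 4 + 18 + (-7) + (-4) = 11
σ = (1, 3, 0, 2): 4 + 6 + 30 + (-6) = 34
σ = (1, 3, 2, 0): 4 + 6 + 2 + (-4) = 8
σ = (2, 0, 1, 3): 11 + (-8) + (-1) + (-6) = -4
σ = (2, 0, 3, 1): 11 + (-8) + (-7) + 6 = 2
σ = (2, 1, 0, 3): 11 + 22 + 30 + (-6) = 57
σ = (2, 1, 3, 0): 11 + 22 + (-7) + (-4) = 22
σ = (2, 3, 0, 1): 11 + 6 + 30 + 6 = 53
σ = (2, 3, 1, 0): 11 + 6 + (-1) + (-4) = 12
σ = (3, 0, 1, 2): 29 + (-8) + (-1) + (-6) = 14
σ = (3, 0, 2, 1): 29 + (-8) + 2 + 6 = 29
σ = (3, 1, 0, 2): 29 + 22 + 30 + (-6) = 75
σ = (3, 1, 2, 0): 29 + 22 + 2 + (-4) = 49
σ = (3, 2, 0, 1): 29 + 18 + 30 + 6 = 83
σ = (3, 2, 1, 0): 29 + 18 + (-1) + (-4) = 42
Optimal value attained by: σ = (1, 0, 3, 2).
Answer: det⊕(W) = -17; verdict: NONSINGULAR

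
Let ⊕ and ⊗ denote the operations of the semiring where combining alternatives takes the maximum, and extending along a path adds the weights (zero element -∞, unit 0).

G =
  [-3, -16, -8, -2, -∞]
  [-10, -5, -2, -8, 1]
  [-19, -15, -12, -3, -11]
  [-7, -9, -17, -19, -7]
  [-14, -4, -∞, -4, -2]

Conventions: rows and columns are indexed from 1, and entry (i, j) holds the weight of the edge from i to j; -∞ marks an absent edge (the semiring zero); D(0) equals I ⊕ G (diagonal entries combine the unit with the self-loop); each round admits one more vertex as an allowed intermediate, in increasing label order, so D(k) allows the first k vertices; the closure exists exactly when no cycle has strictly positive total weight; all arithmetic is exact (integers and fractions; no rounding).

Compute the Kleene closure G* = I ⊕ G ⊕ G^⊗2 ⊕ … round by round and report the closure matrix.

D(0):
  [0, -16, -8, -2, -∞]
  [-10, 0, -2, -8, 1]
  [-19, -15, 0, -3, -11]
  [-7, -9, -17, 0, -7]
  [-14, -4, -∞, -4, 0]
D(1):
  [0, -16, -8, -2, -∞]
  [-10, 0, -2, -8, 1]
  [-19, -15, 0, -3, -11]
  [-7, -9, -15, 0, -7]
  [-14, -4, -22, -4, 0]
D(2):
  [0, -16, -8, -2, -15]
  [-10, 0, -2, -8, 1]
  [-19, -15, 0, -3, -11]
  [-7, -9, -11, 0, -7]
  [-14, -4, -6, -4, 0]
D(3):
  [0, -16, -8, -2, -15]
  [-10, 0, -2, -5, 1]
  [-19, -15, 0, -3, -11]
  [-7, -9, -11, 0, -7]
  [-14, -4, -6, -4, 0]
D(4):
  [0, -11, -8, -2, -9]
  [-10, 0, -2, -5, 1]
  [-10, -12, 0, -3, -10]
  [-7, -9, -11, 0, -7]
  [-11, -4, -6, -4, 0]
D(5):
  [0, -11, -8, -2, -9]
  [-10, 0, -2, -3, 1]
  [-10, -12, 0, -3, -10]
  [-7, -9, -11, 0, -7]
  [-11, -4, -6, -4, 0]
Answer: G* = [[0, -11, -8, -2, -9], [-10, 0, -2, -3, 1], [-10, -12, 0, -3, -10], [-7, -9, -11, 0, -7], [-11, -4, -6, -4, 0]]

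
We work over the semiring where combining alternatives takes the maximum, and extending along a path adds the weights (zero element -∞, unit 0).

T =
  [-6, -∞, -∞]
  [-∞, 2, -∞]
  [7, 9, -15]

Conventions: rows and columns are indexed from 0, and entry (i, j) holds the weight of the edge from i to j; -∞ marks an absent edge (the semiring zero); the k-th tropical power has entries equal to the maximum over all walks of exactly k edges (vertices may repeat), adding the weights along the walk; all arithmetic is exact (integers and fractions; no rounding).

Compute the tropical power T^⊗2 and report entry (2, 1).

T^⊗2:
  [-12, -∞, -∞]
  [-∞, 4, -∞]
  [1, 11, -30]
Key observation: the optimum is the walk 2->1->1, with weight 9 + 2 = 11.
Optimal value attained by: walk 2->1->1.
Answer: (T^⊗2)[2][1] = 11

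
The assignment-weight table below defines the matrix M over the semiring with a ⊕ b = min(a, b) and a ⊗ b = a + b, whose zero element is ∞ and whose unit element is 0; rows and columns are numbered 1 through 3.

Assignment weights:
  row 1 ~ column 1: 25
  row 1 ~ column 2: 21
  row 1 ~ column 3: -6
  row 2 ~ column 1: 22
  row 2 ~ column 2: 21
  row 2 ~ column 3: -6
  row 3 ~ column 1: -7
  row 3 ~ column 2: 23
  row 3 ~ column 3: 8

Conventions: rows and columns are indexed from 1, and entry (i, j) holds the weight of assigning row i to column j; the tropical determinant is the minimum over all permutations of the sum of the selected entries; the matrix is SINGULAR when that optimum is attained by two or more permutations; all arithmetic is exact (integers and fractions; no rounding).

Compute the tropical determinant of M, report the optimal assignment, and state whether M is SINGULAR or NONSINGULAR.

σ = (1, 2, 3): 25 + 21 + 8 = 54
σ = (1, 3, 2): 25 + (-6) + 23 = 42
σ = (2, 1, 3): 21 + 22 + 8 = 51
σ = (2, 3, 1): 21 + (-6) + (-7) = 8
σ = (3, 1, 2): (-6) + 22 + 23 = 39
σ = (3, 2, 1): (-6) + 21 + (-7) = 8
Optimal value attained by: σ = (2, 3, 1).
Answer: det⊕(M) = 8; verdict: SINGULAR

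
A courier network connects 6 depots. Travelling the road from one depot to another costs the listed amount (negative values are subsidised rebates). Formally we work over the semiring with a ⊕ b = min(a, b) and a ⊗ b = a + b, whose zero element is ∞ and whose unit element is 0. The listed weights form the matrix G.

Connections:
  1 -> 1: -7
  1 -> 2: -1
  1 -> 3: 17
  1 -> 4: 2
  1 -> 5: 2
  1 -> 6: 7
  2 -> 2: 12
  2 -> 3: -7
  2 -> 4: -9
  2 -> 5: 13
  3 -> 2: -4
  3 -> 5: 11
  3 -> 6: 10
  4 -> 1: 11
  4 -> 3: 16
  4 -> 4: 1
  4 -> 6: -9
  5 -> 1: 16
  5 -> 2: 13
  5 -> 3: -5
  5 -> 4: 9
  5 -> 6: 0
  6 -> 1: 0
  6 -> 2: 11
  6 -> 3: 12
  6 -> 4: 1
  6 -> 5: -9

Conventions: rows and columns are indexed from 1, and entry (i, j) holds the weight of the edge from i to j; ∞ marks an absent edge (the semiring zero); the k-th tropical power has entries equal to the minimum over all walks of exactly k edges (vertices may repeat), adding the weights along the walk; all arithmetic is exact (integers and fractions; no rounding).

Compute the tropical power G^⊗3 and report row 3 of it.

G^⊗2:
  [-14, -8, -8, -10, -5, -7]
  [2, -11, 5, -8, 4, -18]
  [10, 8, -11, -13, 1, 11]
  [-9, 2, 3, -8, -18, -8]
  [0, -9, 6, 1, -9, 0]
  [-7, -1, -14, 0, 2, -9]
G^⊗3:
  [-21, -15, -15, -17, -16, -19]
  [-18, -7, -18, -20, -27, -17]
  [-2, -15, -4, -12, 0, -22]
  [-16, -10, -23, -9, -17, -18]
  [-7, -1, -16, -18, -9, -9]
  [-14, -18, -8, -10, -18, -9]
Answer: row 3 of G^⊗3 = [-2, -15, -4, -12, 0, -22]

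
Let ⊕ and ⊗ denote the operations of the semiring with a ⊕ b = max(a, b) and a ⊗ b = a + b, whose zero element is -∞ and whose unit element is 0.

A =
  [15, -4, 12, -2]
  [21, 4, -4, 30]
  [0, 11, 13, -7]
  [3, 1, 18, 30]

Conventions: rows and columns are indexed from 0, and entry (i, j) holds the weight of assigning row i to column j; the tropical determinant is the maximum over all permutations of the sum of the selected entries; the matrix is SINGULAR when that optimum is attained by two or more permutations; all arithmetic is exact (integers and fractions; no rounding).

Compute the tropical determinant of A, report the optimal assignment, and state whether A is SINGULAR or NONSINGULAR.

σ = (0, 1, 2, 3): 15 + 4 + 13 + 30 = 62
σ = (0, 1, 3, 2): 15 + 4 + (-7) + 18 = 30
σ = (0, 2, 1, 3): 15 + (-4) + 11 + 30 = 52
σ = (0, 2, 3, 1): 15 + (-4) + (-7) + 1 = 5
σ = (0, 3, 1, 2): 15 + 30 + 11 + 18 = 74
σ = (0, 3, 2, 1): 15 + 30 + 13 + 1 = 59
σ = (1, 0, 2, 3): (-4) + 21 + 13 + 30 = 60
σ = (1, 0, 3, 2): (-4) + 21 + (-7) + 18 = 28
σ = (1, 2, 0, 3): (-4) + (-4) + 0 + 30 = 22
σ = (1, 2, 3, 0): (-4) + (-4) + (-7) + 3 = -12
σ = (1, 3, 0, 2): (-4) + 30 + 0 + 18 = 44
σ = (1, 3, 2, 0): (-4) + 30 + 13 + 3 = 42
σ = (2, 0, 1, 3): 12 + 21 + 11 + 30 = 74
σ = (2, 0, 3, 1): 12 + 21 + (-7) + 1 = 27
σ = (2, 1, 0, 3): 12 + 4 + 0 + 30 = 46
σ = (2, 1, 3, 0): 12 + 4 + (-7) + 3 = 12
σ = (2, 3, 0, 1): 12 + 30 + 0 + 1 = 43
σ = (2, 3, 1, 0): 12 + 30 + 11 + 3 = 56
σ = (3, 0, 1, 2): (-2) + 21 + 11 + 18 = 48
σ = (3, 0, 2, 1): (-2) + 21 + 13 + 1 = 33
σ = (3, 1, 0, 2): (-2) + 4 + 0 + 18 = 20
σ = (3, 1, 2, 0): (-2) + 4 + 13 + 3 = 18
σ = (3, 2, 0, 1): (-2) + (-4) + 0 + 1 = -5
σ = (3, 2, 1, 0): (-2) + (-4) + 11 + 3 = 8
Optimal value attained by: σ = (0, 3, 1, 2).
Answer: det⊕(A) = 74; verdict: SINGULAR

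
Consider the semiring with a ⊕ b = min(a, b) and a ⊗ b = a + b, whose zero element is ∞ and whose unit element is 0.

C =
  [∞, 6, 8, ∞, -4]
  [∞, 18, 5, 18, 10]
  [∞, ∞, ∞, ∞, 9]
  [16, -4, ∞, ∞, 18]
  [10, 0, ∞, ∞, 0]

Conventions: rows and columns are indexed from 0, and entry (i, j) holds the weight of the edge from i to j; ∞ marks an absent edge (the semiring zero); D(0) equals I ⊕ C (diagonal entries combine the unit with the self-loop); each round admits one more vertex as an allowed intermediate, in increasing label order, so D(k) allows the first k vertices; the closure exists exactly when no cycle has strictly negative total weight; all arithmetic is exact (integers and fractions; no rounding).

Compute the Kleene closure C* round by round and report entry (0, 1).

D(0):
  [0, 6, 8, ∞, -4]
  [∞, 0, 5, 18, 10]
  [∞, ∞, 0, ∞, 9]
  [16, -4, ∞, 0, 18]
  [10, 0, ∞, ∞, 0]
D(1):
  [0, 6, 8, ∞, -4]
  [∞, 0, 5, 18, 10]
  [∞, ∞, 0, ∞, 9]
  [16, -4, 24, 0, 12]
  [10, 0, 18, ∞, 0]
D(2):
  [0, 6, 8, 24, -4]
  [∞, 0, 5, 18, 10]
  [∞, ∞, 0, ∞, 9]
  [16, -4, 1, 0, 6]
  [10, 0, 5, 18, 0]
D(3):
  [0, 6, 8, 24, -4]
  [∞, 0, 5, 18, 10]
  [∞, ∞, 0, ∞, 9]
  [16, -4, 1, 0, 6]
  [10, 0, 5, 18, 0]
D(4):
  [0, 6, 8, 24, -4]
  [34, 0, 5, 18, 10]
  [∞, ∞, 0, ∞, 9]
  [16, -4, 1, 0, 6]
  [10, 0, 5, 18, 0]
D(5):
  [0, -4, 1, 14, -4]
  [20, 0, 5, 18, 10]
  [19, 9, 0, 27, 9]
  [16, -4, 1, 0, 6]
  [10, 0, 5, 18, 0]
Answer: C*[0][1] = -4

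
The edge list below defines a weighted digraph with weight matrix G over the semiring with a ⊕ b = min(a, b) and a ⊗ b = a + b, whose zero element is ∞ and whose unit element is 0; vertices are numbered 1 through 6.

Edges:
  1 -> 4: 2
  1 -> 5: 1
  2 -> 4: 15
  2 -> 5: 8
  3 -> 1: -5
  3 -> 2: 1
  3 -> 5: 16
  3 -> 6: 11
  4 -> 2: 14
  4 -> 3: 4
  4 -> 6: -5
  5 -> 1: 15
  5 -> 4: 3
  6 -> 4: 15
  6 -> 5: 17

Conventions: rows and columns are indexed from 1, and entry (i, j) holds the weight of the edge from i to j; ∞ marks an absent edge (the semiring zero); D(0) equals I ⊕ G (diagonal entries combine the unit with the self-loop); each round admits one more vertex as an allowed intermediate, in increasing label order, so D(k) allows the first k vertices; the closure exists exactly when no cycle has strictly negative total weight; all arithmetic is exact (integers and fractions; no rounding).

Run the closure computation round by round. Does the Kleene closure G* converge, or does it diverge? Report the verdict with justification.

D(0):
  [0, ∞, ∞, 2, 1, ∞]
  [∞, 0, ∞, 15, 8, ∞]
  [-5, 1, 0, ∞, 16, 11]
  [∞, 14, 4, 0, ∞, -5]
  [15, ∞, ∞, 3, 0, ∞]
  [∞, ∞, ∞, 15, 17, 0]
D(1):
  [0, ∞, ∞, 2, 1, ∞]
  [∞, 0, ∞, 15, 8, ∞]
  [-5, 1, 0, -3, -4, 11]
  [∞, 14, 4, 0, ∞, -5]
  [15, ∞, ∞, 3, 0, ∞]
  [∞, ∞, ∞, 15, 17, 0]
D(2):
  [0, ∞, ∞, 2, 1, ∞]
  [∞, 0, ∞, 15, 8, ∞]
  [-5, 1, 0, -3, -4, 11]
  [∞, 14, 4, 0, 22, -5]
  [15, ∞, ∞, 3, 0, ∞]
  [∞, ∞, ∞, 15, 17, 0]
D(3):
  [0, ∞, ∞, 2, 1, ∞]
  [∞, 0, ∞, 15, 8, ∞]
  [-5, 1, 0, -3, -4, 11]
  [-1, 5, 4, 0, 0, -5]
  [15, ∞, ∞, 3, 0, ∞]
  [∞, ∞, ∞, 15, 17, 0]
D(4):
  [0, 7, 6, 2, 1, -3]
  [14, 0, 19, 15, 8, 10]
  [-5, 1, 0, -3, -4, -8]
  [-1, 5, 4, 0, 0, -5]
  [2, 8, 7, 3, 0, -2]
  [14, 20, 19, 15, 15, 0]
D(5):
  [0, 7, 6, 2, 1, -3]
  [10, 0, 15, 11, 8, 6]
  [-5, 1, 0, -3, -4, -8]
  [-1, 5, 4, 0, 0, -5]
  [2, 8, 7, 3, 0, -2]
  [14, 20, 19, 15, 15, 0]
D(6):
  [0, 7, 6, 2, 1, -3]
  [10, 0, 15, 11, 8, 6]
  [-5, 1, 0, -3, -4, -8]
  [-1, 5, 4, 0, 0, -5]
  [2, 8, 7, 3, 0, -2]
  [14, 20, 19, 15, 15, 0]
Key observation: every diagonal entry stays at the unit through all rounds, so no improving cycle exists.
Answer: CONVERGES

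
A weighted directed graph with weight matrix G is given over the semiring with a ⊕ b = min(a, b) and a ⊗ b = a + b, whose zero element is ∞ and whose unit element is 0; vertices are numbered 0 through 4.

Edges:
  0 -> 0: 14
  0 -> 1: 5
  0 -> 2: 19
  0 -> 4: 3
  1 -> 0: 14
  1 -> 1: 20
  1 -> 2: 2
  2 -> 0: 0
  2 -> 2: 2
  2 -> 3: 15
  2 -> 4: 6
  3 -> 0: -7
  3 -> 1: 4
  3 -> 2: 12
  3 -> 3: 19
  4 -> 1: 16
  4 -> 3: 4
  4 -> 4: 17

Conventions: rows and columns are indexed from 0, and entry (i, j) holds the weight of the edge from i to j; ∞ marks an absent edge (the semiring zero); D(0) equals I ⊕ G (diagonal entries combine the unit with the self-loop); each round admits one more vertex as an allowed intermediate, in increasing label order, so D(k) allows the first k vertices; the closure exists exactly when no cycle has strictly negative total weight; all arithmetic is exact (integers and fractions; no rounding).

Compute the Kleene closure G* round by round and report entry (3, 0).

D(0):
  [0, 5, 19, ∞, 3]
  [14, 0, 2, ∞, ∞]
  [0, ∞, 0, 15, 6]
  [-7, 4, 12, 0, ∞]
  [∞, 16, ∞, 4, 0]
D(1):
  [0, 5, 19, ∞, 3]
  [14, 0, 2, ∞, 17]
  [0, 5, 0, 15, 3]
  [-7, -2, 12, 0, -4]
  [∞, 16, ∞, 4, 0]
D(2):
  [0, 5, 7, ∞, 3]
  [14, 0, 2, ∞, 17]
  [0, 5, 0, 15, 3]
  [-7, -2, 0, 0, -4]
  [30, 16, 18, 4, 0]
D(3):
  [0, 5, 7, 22, 3]
  [2, 0, 2, 17, 5]
  [0, 5, 0, 15, 3]
  [-7, -2, 0, 0, -4]
  [18, 16, 18, 4, 0]
D(4):
  [0, 5, 7, 22, 3]
  [2, 0, 2, 17, 5]
  [0, 5, 0, 15, 3]
  [-7, -2, 0, 0, -4]
  [-3, 2, 4, 4, 0]
D(5):
  [0, 5, 7, 7, 3]
  [2, 0, 2, 9, 5]
  [0, 5, 0, 7, 3]
  [-7, -2, 0, 0, -4]
  [-3, 2, 4, 4, 0]
Answer: G*[3][0] = -7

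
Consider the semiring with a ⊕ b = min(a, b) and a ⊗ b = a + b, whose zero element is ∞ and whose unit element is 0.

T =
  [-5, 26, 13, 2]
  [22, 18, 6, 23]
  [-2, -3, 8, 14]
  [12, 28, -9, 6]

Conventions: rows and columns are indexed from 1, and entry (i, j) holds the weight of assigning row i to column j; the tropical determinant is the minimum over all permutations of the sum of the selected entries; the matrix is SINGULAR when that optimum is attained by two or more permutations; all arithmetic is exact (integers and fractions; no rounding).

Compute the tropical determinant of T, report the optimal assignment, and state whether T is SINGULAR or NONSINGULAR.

σ = (1, 2, 3, 4): (-5) + 18 + 8 + 6 = 27
σ = (1, 2, 4, 3): (-5) + 18 + 14 + (-9) = 18
σ = (1, 3, 2, 4): (-5) + 6 + (-3) + 6 = 4
σ = (1, 3, 4, 2): (-5) + 6 + 14 + 28 = 43
σ = (1, 4, 2, 3): (-5) + 23 + (-3) + (-9) = 6
σ = (1, 4, 3, 2): (-5) + 23 + 8 + 28 = 54
σ = (2, 1, 3, 4): 26 + 22 + 8 + 6 = 62
σ = (2, 1, 4, 3): 26 + 22 + 14 + (-9) = 53
σ = (2, 3, 1, 4): 26 + 6 + (-2) + 6 = 36
σ = (2, 3, 4, 1): 26 + 6 + 14 + 12 = 58
σ = (2, 4, 1, 3): 26 + 23 + (-2) + (-9) = 38
σ = (2, 4, 3, 1): 26 + 23 + 8 + 12 = 69
σ = (3, 1, 2, 4): 13 + 22 + (-3) + 6 = 38
σ = (3, 1, 4, 2): 13 + 22 + 14 + 28 = 77
σ = (3, 2, 1, 4): 13 + 18 + (-2) + 6 = 35
σ = (3, 2, 4, 1): 13 + 18 + 14 + 12 = 57
σ = (3, 4, 1, 2): 13 + 23 + (-2) + 28 = 62
σ = (3, 4, 2, 1): 13 + 23 + (-3) + 12 = 45
σ = (4, 1, 2, 3): 2 + 22 + (-3) + (-9) = 12
σ = (4, 1, 3, 2): 2 + 22 + 8 + 28 = 60
σ = (4, 2, 1, 3): 2 + 18 + (-2) + (-9) = 9
σ = (4, 2, 3, 1): 2 + 18 + 8 + 12 = 40
σ = (4, 3, 1, 2): 2 + 6 + (-2) + 28 = 34
σ = (4, 3, 2, 1): 2 + 6 + (-3) + 12 = 17
Optimal value attained by: σ = (1, 3, 2, 4).
Answer: det⊕(T) = 4; verdict: NONSINGULAR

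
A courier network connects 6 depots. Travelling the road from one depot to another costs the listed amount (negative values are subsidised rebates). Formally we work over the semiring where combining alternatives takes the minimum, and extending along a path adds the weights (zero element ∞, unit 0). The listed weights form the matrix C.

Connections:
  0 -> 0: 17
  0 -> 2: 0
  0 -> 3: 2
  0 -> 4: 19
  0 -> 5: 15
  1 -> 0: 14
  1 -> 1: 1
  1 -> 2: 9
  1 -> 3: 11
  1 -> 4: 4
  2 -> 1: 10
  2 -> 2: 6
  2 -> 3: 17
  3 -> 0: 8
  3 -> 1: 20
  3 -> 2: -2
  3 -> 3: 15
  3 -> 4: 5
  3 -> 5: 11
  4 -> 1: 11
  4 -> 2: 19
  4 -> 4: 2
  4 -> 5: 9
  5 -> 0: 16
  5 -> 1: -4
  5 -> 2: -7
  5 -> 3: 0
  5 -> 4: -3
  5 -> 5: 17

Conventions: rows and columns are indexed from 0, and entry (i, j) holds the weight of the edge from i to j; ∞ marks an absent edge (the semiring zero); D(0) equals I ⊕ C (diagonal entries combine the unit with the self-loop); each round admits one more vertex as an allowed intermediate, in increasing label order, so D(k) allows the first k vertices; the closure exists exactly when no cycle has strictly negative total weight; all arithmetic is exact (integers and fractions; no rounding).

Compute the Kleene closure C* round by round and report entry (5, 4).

D(0):
  [0, ∞, 0, 2, 19, 15]
  [14, 0, 9, 11, 4, ∞]
  [∞, 10, 0, 17, ∞, ∞]
  [8, 20, -2, 0, 5, 11]
  [∞, 11, 19, ∞, 0, 9]
  [16, -4, -7, 0, -3, 0]
D(1):
  [0, ∞, 0, 2, 19, 15]
  [14, 0, 9, 11, 4, 29]
  [∞, 10, 0, 17, ∞, ∞]
  [8, 20, -2, 0, 5, 11]
  [∞, 11, 19, ∞, 0, 9]
  [16, -4, -7, 0, -3, 0]
D(2):
  [0, ∞, 0, 2, 19, 15]
  [14, 0, 9, 11, 4, 29]
  [24, 10, 0, 17, 14, 39]
  [8, 20, -2, 0, 5, 11]
  [25, 11, 19, 22, 0, 9]
  [10, -4, -7, 0, -3, 0]
D(3):
  [0, 10, 0, 2, 14, 15]
  [14, 0, 9, 11, 4, 29]
  [24, 10, 0, 17, 14, 39]
  [8, 8, -2, 0, 5, 11]
  [25, 11, 19, 22, 0, 9]
  [10, -4, -7, 0, -3, 0]
D(4):
  [0, 10, 0, 2, 7, 13]
  [14, 0, 9, 11, 4, 22]
  [24, 10, 0, 17, 14, 28]
  [8, 8, -2, 0, 5, 11]
  [25, 11, 19, 22, 0, 9]
  [8, -4, -7, 0, -3, 0]
D(5):
  [0, 10, 0, 2, 7, 13]
  [14, 0, 9, 11, 4, 13]
  [24, 10, 0, 17, 14, 23]
  [8, 8, -2, 0, 5, 11]
  [25, 11, 19, 22, 0, 9]
  [8, -4, -7, 0, -3, 0]
D(6):
  [0, 9, 0, 2, 7, 13]
  [14, 0, 6, 11, 4, 13]
  [24, 10, 0, 17, 14, 23]
  [8, 7, -2, 0, 5, 11]
  [17, 5, 2, 9, 0, 9]
  [8, -4, -7, 0, -3, 0]
Answer: C*[5][4] = -3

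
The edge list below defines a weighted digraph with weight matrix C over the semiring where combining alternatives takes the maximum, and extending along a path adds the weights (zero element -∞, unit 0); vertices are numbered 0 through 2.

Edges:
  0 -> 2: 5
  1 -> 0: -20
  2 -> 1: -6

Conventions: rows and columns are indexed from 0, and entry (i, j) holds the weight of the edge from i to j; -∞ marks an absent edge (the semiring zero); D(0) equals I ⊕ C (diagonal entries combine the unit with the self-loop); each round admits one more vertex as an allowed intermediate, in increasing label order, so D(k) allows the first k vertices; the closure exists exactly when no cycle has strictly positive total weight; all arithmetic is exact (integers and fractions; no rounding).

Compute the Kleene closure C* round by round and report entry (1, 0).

D(0):
  [0, -∞, 5]
  [-20, 0, -∞]
  [-∞, -6, 0]
D(1):
  [0, -∞, 5]
  [-20, 0, -15]
  [-∞, -6, 0]
D(2):
  [0, -∞, 5]
  [-20, 0, -15]
  [-26, -6, 0]
D(3):
  [0, -1, 5]
  [-20, 0, -15]
  [-26, -6, 0]
Answer: C*[1][0] = -20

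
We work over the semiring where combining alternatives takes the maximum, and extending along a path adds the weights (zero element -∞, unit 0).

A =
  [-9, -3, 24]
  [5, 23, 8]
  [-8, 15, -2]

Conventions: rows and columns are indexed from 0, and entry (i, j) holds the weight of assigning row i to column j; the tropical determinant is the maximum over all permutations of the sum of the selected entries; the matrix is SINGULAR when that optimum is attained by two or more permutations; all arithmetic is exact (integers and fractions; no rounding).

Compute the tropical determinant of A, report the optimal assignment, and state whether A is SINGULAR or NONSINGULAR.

σ = (0, 1, 2): (-9) + 23 + (-2) = 12
σ = (0, 2, 1): (-9) + 8 + 15 = 14
σ = (1, 0, 2): (-3) + 5 + (-2) = 0
σ = (1, 2, 0): (-3) + 8 + (-8) = -3
σ = (2, 0, 1): 24 + 5 + 15 = 44
σ = (2, 1, 0): 24 + 23 + (-8) = 39
Optimal value attained by: σ = (2, 0, 1).
Answer: det⊕(A) = 44; verdict: NONSINGULAR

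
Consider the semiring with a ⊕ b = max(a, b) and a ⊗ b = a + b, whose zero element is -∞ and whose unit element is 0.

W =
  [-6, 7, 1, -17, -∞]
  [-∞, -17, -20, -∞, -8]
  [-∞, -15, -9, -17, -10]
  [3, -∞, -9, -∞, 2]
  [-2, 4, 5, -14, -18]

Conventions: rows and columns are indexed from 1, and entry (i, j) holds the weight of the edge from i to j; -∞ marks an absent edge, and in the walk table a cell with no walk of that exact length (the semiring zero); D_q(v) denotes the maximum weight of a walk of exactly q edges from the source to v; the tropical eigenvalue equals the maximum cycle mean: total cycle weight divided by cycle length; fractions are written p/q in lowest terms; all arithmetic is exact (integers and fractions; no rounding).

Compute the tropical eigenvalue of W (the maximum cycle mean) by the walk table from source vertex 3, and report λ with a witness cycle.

q=0: [-∞, -∞, 0, -∞, -∞]
q=1: [-∞, -15, -9, -17, -10]
q=2: [-12, -6, -5, -24, -15]
q=3: [-17, -5, -10, -22, -14]
q=4: [-16, -10, -9, -27, -13]
q=5: [-15, -9, -8, -26, -18]
Optimal cycle mean attained by: cycle 1->2->5->1, total 7 + (-8) + (-2), length 3.
Answer: λ = -1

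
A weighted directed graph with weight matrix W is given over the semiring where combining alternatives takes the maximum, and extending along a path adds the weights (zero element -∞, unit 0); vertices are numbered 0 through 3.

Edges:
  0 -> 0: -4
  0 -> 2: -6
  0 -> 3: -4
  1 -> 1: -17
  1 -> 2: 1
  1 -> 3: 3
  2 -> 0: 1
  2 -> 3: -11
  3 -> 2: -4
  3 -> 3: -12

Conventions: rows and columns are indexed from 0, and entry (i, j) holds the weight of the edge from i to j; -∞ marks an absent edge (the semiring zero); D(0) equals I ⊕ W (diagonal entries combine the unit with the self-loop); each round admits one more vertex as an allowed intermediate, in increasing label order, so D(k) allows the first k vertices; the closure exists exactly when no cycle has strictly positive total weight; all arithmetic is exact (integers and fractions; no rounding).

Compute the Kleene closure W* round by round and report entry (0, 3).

D(0):
  [0, -∞, -6, -4]
  [-∞, 0, 1, 3]
  [1, -∞, 0, -11]
  [-∞, -∞, -4, 0]
D(1):
  [0, -∞, -6, -4]
  [-∞, 0, 1, 3]
  [1, -∞, 0, -3]
  [-∞, -∞, -4, 0]
D(2):
  [0, -∞, -6, -4]
  [-∞, 0, 1, 3]
  [1, -∞, 0, -3]
  [-∞, -∞, -4, 0]
D(3):
  [0, -∞, -6, -4]
  [2, 0, 1, 3]
  [1, -∞, 0, -3]
  [-3, -∞, -4, 0]
D(4):
  [0, -∞, -6, -4]
  [2, 0, 1, 3]
  [1, -∞, 0, -3]
  [-3, -∞, -4, 0]
Answer: W*[0][3] = -4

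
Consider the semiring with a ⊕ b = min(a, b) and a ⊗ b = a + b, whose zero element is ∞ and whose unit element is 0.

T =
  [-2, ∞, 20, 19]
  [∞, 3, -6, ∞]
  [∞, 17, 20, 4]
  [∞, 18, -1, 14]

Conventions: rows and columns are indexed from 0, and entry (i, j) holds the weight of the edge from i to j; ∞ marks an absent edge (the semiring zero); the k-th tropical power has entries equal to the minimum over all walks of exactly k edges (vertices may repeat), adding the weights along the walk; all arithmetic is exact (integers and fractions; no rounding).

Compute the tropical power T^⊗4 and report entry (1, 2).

T^⊗2:
  [-4, 37, 18, 17]
  [∞, 6, -3, -2]
  [∞, 20, 3, 18]
  [∞, 16, 12, 3]
T^⊗3:
  [-6, 35, 16, 15]
  [∞, 9, -3, 1]
  [∞, 20, 14, 7]
  [∞, 19, 2, 16]
T^⊗4:
  [-8, 33, 14, 13]
  [∞, 12, 0, 1]
  [∞, 23, 6, 18]
  [∞, 19, 13, 6]
Key observation: the optimum is the walk 1->1->2->3->2, with weight 3 + (-6) + 4 + (-1) = 0.
Optimal value attained by: walk 1->1->2->3->2.
Answer: (T^⊗4)[1][2] = 0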